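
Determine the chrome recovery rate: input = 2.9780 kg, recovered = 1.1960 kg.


Formula: Recovery = recovered / input * 100
Substituting: Recovery = 1.1960 / 2.9780 * 100
Result: 40.1612 %


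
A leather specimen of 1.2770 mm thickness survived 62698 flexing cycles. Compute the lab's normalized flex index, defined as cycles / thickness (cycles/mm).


Formula: Index = cycles / thickness
Substituting: Index = 62698 / 1.2770
Result: 49097.8857 cycles/mm


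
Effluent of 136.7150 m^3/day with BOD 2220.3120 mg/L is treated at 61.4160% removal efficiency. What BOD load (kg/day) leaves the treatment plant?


Load_in = volume * conc / 1000 = 136.7150 * 2220.3120 / 1000 = 303.5500 kg/day
Removed = Load_in * eff / 100 = 303.5500 * 61.4160 / 100 = 186.4282 kg/day
Load_out = Load_in - Removed = 303.5500 - 186.4282 = 117.1217 kg/day


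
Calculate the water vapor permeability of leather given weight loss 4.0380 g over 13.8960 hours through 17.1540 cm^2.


Formula: WVP = loss / (area * time)
Substituting: WVP = 4.0380 / (17.1540 * 13.8960)
Result: 0.0169399 g/(cm^2*hr)


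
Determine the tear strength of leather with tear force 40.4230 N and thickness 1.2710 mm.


Formula: Tear strength = force / thickness
Substituting: Tear strength = 40.4230 / 1.2710
Result: 31.8041 N/mm


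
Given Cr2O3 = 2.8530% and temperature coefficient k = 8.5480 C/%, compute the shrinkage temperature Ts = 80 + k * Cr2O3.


Formula: Ts = 80 + k * Cr2O3
Substituting: Ts = 80 + 8.5480 * 2.8530
Result: 104.3874 C


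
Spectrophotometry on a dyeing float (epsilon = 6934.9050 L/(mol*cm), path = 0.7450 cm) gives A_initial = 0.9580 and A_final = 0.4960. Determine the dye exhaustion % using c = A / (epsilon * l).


c_initial = A_i / (epsilon * l) = 0.9580 / (6934.9050 * 0.7450) = 1.8543e-04 mol/L
c_final = A_f / (epsilon * l) = 0.4960 / (6934.9050 * 0.7450) = 9.6003e-05 mol/L
Exhaustion = (c_initial - c_final) / c_initial * 100 = (1.8543e-04 - 9.6003e-05) / 1.8543e-04 * 100 = 48.2255 %


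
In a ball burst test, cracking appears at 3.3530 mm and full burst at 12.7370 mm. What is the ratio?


Formula: Ratio = crack / burst
Substituting: Ratio = 3.3530 / 12.7370
Result: 0.2632


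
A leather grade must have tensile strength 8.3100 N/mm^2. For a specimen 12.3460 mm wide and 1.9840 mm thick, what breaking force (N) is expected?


Formula: F = TS * w * t
Substituting: F = 8.3100 * 12.3460 * 1.9840
Result: 203.5490 N


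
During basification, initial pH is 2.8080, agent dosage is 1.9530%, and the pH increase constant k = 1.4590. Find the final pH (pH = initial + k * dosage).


Formula: pH_final = pH_initial + k * base_pct
Substituting: pH_final = 2.8080 + 1.4590 * 1.9530
Result: 5.6574


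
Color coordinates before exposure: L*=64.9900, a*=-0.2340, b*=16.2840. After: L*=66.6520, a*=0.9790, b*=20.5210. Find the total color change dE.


dL = 1.6620, da = 1.2130, db = 4.2370
dE = sqrt(1.6620^2 + 1.2130^2 + 4.2370^2) = 4.7102


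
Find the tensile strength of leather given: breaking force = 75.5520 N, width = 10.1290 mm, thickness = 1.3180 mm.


Formula: TS = force / (width * thickness)
Substituting: TS = 75.5520 / (10.1290 * 1.3180)
Result: 5.6593 N/mm^2


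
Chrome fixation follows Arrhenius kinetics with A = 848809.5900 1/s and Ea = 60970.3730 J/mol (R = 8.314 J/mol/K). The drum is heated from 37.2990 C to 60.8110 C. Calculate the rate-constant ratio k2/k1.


T1 = 37.2990 + 273.15 = 310.4490 K; T2 = 60.8110 + 273.15 = 333.9610 K
k1 = A * exp(-Ea/(R*T1)) = 848809.5900 * exp(-60970.3730/(8.314*310.4490)) = 4.6759e-05 1/s
k2 = A * exp(-Ea/(R*T2)) = 848809.5900 * exp(-60970.3730/(8.314*333.9610)) = 2.4668e-04 1/s
k2/k1 = 2.4668e-04 / 4.6759e-05 = 5.2755


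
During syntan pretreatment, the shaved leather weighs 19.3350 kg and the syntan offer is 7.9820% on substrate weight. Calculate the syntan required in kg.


Formula: Syntan = substrate * pct / 100
Substituting: Syntan = 19.3350 * 7.9820 / 100
Result: 1.5433 kg


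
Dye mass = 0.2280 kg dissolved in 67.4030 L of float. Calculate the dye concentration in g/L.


Formula: Conc = dye_mass(kg) / volume(L) * 1000
Substituting: Conc = 0.2280 / 67.4030 * 1000
Result: 3.3826 g/L


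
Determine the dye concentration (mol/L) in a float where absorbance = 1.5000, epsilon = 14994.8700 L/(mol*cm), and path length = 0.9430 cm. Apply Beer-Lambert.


Formula: c = A / (epsilon * l)
Substituting: c = 1.5000 / (14994.8700 * 0.9430)
Result: 1.0608e-04 mol/L


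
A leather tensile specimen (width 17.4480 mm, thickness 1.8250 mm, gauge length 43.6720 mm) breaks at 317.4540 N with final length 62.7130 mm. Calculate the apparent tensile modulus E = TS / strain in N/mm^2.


TS = F / (w * t) = 317.4540 / (17.4480 * 1.8250) = 9.9695 N/mm^2
strain = (Lf - L0) / L0 = (62.7130 - 43.6720) / 43.6720 = 0.4360
E = TS / strain = 9.9695 / 0.4360 = 22.8658 N/mm^2


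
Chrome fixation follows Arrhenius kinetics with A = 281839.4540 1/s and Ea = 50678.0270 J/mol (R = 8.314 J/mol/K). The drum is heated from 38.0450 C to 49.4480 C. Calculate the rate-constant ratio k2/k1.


T1 = 38.0450 + 273.15 = 311.1950 K; T2 = 49.4480 + 273.15 = 322.5980 K
k1 = A * exp(-Ea/(R*T1)) = 281839.4540 * exp(-50678.0270/(8.314*311.1950)) = 8.7760e-04 1/s
k2 = A * exp(-Ea/(R*T2)) = 281839.4540 * exp(-50678.0270/(8.314*322.5980)) = 0.00175383 1/s
k2/k1 = 0.00175383 / 8.7760e-04 = 1.9984


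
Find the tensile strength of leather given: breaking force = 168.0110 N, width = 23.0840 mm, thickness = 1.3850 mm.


Formula: TS = force / (width * thickness)
Substituting: TS = 168.0110 / (23.0840 * 1.3850)
Result: 5.2551 N/mm^2


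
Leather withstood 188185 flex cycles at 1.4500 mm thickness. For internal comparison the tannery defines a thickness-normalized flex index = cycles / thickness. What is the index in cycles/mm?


Formula: Index = cycles / thickness
Substituting: Index = 188185 / 1.4500
Result: 129782.7586 cycles/mm


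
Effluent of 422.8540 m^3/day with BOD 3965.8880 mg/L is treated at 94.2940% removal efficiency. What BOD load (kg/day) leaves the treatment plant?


Load_in = volume * conc / 1000 = 422.8540 * 3965.8880 / 1000 = 1676.9916 kg/day
Removed = Load_in * eff / 100 = 1676.9916 * 94.2940 / 100 = 1581.3025 kg/day
Load_out = Load_in - Removed = 1676.9916 - 1581.3025 = 95.6891 kg/day


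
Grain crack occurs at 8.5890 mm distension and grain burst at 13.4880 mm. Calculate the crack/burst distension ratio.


Formula: Ratio = crack / burst
Substituting: Ratio = 8.5890 / 13.4880
Result: 0.6368


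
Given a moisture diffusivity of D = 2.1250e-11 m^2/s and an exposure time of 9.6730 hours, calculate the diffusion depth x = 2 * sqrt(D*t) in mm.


t = 9.6730 hr * 3600 = 34822.8000 s
D * t = 2.1250e-11 * 34822.8000 = 7.3998e-07
x = 2 * sqrt(D*t) = 2 * sqrt(7.3998e-07) = 0.00172045 m = 1.7204 mm


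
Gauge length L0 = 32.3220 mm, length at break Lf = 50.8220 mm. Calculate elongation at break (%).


Formula: Elongation = (Lf - L0) / L0 * 100
Substituting: Elongation = (50.8220 - 32.3220) / 32.3220 * 100
Result: 57.2366 %


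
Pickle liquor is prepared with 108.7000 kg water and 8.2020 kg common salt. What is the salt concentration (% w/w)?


Formula: Conc = salt / (water + salt) * 100
Substituting: Conc = 8.2020 / (108.7000 + 8.2020) * 100
Result: 7.0161 %


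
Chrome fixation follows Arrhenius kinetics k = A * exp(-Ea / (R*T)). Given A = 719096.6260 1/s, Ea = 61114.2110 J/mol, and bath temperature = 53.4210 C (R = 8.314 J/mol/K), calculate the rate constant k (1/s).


T_K = T_C + 273.15 = 53.4210 + 273.15 = 326.5710 K
exponent = -Ea / (R * T_K) = -61114.2110 / (8.314 * 326.5710) = -22.5089
k = A * exp(exponent) = 719096.6260 * exp(-22.5089) = 1.2058e-04 1/s


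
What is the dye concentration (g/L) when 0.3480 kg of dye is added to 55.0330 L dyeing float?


Formula: Conc = dye_mass(kg) / volume(L) * 1000
Substituting: Conc = 0.3480 / 55.0330 * 1000
Result: 6.3235 g/L


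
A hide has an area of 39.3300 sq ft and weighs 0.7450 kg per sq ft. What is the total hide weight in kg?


Formula: Weight = area * weight_per_sqft
Substituting: Weight = 39.3300 * 0.7450
Result: 29.3008 kg


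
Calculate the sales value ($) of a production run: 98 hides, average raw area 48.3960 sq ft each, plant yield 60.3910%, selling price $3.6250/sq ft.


Raw_total = N * avg_area = 98 * 48.3960 = 4742.8080 sq ft
Finished = Raw_total * yield / 100 = 4742.8080 * 60.3910 / 100 = 2864.2292 sq ft
Value = Finished * price = 2864.2292 * 3.6250 = 10382.8308 $


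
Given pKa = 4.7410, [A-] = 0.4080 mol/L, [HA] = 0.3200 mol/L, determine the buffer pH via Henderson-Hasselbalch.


ratio = [A-] / [HA] = 0.4080 / 0.3200 = 1.2750
log10(ratio) = 0.1055
pH = pKa + log10(ratio) = 4.7410 + 0.1055 = 4.8465


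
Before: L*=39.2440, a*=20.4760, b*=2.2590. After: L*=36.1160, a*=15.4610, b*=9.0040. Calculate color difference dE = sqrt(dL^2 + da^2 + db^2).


dL = -3.1280, da = -5.0150, db = 6.7450
dE = sqrt((-3.1280)^2 + (-5.0150)^2 + 6.7450^2) = 8.9683


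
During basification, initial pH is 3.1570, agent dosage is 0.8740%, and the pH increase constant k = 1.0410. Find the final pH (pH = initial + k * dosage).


Formula: pH_final = pH_initial + k * base_pct
Substituting: pH_final = 3.1570 + 1.0410 * 0.8740
Result: 4.0668


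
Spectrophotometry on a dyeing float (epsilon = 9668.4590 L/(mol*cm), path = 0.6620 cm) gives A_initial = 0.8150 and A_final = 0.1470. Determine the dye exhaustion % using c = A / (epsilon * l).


c_initial = A_i / (epsilon * l) = 0.8150 / (9668.4590 * 0.6620) = 1.2733e-04 mol/L
c_final = A_f / (epsilon * l) = 0.1470 / (9668.4590 * 0.6620) = 2.2967e-05 mol/L
Exhaustion = (c_initial - c_final) / c_initial * 100 = (1.2733e-04 - 2.2967e-05) / 1.2733e-04 * 100 = 81.9632 %


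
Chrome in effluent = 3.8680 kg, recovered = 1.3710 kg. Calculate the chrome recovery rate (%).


Formula: Recovery = recovered / input * 100
Substituting: Recovery = 1.3710 / 3.8680 * 100
Result: 35.4447 %


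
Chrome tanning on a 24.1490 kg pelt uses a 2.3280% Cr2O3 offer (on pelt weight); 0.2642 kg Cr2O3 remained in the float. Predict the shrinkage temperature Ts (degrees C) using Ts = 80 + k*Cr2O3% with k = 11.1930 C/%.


Offered = pelt * offer_pct / 100 = 24.1490 * 2.3280 / 100 = 0.5622 kg
Uptake = offered - residual = 0.5622 - 0.2642 = 0.2980 kg
Cr2O3% on pelt = uptake / pelt * 100 = 0.2980 / 24.1490 * 100 = 1.2340 %
Ts = 80 + k * Cr2O3% = 80 + 11.1930 * 1.2340 = 93.8117 C


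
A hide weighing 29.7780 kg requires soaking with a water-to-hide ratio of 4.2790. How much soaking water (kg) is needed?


Formula: Water = hide_weight * ratio
Substituting: Water = 29.7780 * 4.2790
Result: 127.4201 kg


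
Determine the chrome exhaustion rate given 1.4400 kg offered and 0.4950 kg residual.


Formula: Uptake = (offered - residual) / offered * 100
Substituting: Uptake = (1.4400 - 0.4950) / 1.4400 * 100
Result: 65.6250 %


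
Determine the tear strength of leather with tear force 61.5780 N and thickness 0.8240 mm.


Formula: Tear strength = force / thickness
Substituting: Tear strength = 61.5780 / 0.8240
Result: 74.7306 N/mm


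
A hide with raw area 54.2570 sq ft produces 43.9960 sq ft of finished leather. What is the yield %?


Formula: Yield = finished / raw * 100
Substituting: Yield = 43.9960 / 54.2570 * 100
Result: 81.0882 %


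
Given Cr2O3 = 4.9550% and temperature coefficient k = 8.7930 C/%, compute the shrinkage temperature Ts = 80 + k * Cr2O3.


Formula: Ts = 80 + k * Cr2O3
Substituting: Ts = 80 + 8.7930 * 4.9550
Result: 123.5693 C


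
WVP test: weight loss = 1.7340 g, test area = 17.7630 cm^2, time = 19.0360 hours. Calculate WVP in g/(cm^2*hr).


Formula: WVP = loss / (area * time)
Substituting: WVP = 1.7340 / (17.7630 * 19.0360)
Result: 0.00512811 g/(cm^2*hr)


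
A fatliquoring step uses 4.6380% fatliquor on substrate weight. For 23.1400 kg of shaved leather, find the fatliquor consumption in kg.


Formula: Fat = substrate * pct / 100
Substituting: Fat = 23.1400 * 4.6380 / 100
Result: 1.0732 kg


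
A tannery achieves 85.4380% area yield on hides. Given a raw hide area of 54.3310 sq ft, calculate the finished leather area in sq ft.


Formula: finished = raw * yield / 100
Substituting: finished = 54.3310 * 85.4380 / 100
Result: 46.4193 sq ft


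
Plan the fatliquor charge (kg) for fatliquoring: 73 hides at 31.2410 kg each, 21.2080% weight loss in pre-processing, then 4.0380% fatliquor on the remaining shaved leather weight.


Total_raw = N * avg_wt = 73 * 31.2410 = 2280.5930 kg
Substrate = Total_raw * (1 - loss/100) = 2280.5930 * (1 - 21.2080/100) = 1796.9248 kg
Fat = Substrate * pct / 100 = 1796.9248 * 4.0380 / 100 = 72.5598 kg


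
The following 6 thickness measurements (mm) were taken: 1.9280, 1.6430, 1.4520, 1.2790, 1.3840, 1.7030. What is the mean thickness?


Formula: Average = sum / n
Substituting: Average = 9.3890 / 6
Result: 1.5648 mm


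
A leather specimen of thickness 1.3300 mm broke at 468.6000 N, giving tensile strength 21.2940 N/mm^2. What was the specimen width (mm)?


Formula: w = F / (TS * t)
Substituting: w = 468.6000 / (21.2940 * 1.3300)
Result: 16.5460 mm


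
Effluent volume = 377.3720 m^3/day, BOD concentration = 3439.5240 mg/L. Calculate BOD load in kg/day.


Formula: BOD_load = volume * conc / 1000
Substituting: BOD_load = 377.3720 * 3439.5240 / 1000
Result: 1297.9801 kg/day


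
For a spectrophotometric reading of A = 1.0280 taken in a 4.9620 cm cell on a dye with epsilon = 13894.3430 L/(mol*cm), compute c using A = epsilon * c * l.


Formula: c = A / (epsilon * l)
Substituting: c = 1.0280 / (13894.3430 * 4.9620)
Result: 1.4911e-05 mol/L


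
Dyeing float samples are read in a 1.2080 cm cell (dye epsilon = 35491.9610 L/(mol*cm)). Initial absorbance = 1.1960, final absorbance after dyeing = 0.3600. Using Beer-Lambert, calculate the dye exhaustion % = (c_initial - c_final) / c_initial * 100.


c_initial = A_i / (epsilon * l) = 1.1960 / (35491.9610 * 1.2080) = 2.7896e-05 mol/L
c_final = A_f / (epsilon * l) = 0.3600 / (35491.9610 * 1.2080) = 8.3966e-06 mol/L
Exhaustion = (c_initial - c_final) / c_initial * 100 = (2.7896e-05 - 8.3966e-06) / 2.7896e-05 * 100 = 69.8997 %


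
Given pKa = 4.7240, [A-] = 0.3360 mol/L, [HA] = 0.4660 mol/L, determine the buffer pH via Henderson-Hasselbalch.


ratio = [A-] / [HA] = 0.3360 / 0.4660 = 0.7210
log10(ratio) = -0.1420
pH = pKa + log10(ratio) = 4.7240 - 0.1420 = 4.5820


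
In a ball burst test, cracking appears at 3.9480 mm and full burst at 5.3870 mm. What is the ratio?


Formula: Ratio = crack / burst
Substituting: Ratio = 3.9480 / 5.3870
Result: 0.7329


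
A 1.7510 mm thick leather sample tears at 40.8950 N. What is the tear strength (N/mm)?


Formula: Tear strength = force / thickness
Substituting: Tear strength = 40.8950 / 1.7510
Result: 23.3552 N/mm


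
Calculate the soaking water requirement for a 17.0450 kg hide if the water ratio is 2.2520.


Formula: Water = hide_weight * ratio
Substituting: Water = 17.0450 * 2.2520
Result: 38.3853 kg


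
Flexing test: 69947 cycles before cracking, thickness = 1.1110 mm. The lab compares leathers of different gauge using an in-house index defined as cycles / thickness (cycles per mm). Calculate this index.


Formula: Index = cycles / thickness
Substituting: Index = 69947 / 1.1110
Result: 62958.5959 cycles/mm


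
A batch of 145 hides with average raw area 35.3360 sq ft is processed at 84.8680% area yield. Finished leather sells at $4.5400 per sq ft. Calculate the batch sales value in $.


Raw_total = N * avg_area = 145 * 35.3360 = 5123.7200 sq ft
Finished = Raw_total * yield / 100 = 5123.7200 * 84.8680 / 100 = 4348.3987 sq ft
Value = Finished * price = 4348.3987 * 4.5400 = 19741.7301 $


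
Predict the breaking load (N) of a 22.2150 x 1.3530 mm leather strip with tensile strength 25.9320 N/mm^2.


Formula: F = TS * w * t
Substituting: F = 25.9320 * 22.2150 * 1.3530
Result: 779.4354 N


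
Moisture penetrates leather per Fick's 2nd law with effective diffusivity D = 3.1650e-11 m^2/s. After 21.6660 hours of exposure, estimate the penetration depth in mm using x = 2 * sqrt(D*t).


t = 21.6660 hr * 3600 = 77997.6000 s
D * t = 3.1650e-11 * 77997.6000 = 2.4686e-06
x = 2 * sqrt(D*t) = 2 * sqrt(2.4686e-06) = 0.00314237 m = 3.1424 mm


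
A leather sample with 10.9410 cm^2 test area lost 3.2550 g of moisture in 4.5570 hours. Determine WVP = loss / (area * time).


Formula: WVP = loss / (area * time)
Substituting: WVP = 3.2550 / (10.9410 * 4.5570)
Result: 0.0652852 g/(cm^2*hr)


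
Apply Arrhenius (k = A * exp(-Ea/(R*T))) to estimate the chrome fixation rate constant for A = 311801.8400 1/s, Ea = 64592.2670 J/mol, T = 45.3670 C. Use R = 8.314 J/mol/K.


T_K = T_C + 273.15 = 45.3670 + 273.15 = 318.5170 K
exponent = -Ea / (R * T_K) = -64592.2670 / (8.314 * 318.5170) = -24.3915
k = A * exp(exponent) = 311801.8400 * exp(-24.3915) = 7.9579e-06 1/s


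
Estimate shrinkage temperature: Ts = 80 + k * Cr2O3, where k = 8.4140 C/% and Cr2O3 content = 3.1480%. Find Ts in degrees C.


Formula: Ts = 80 + k * Cr2O3
Substituting: Ts = 80 + 8.4140 * 3.1480
Result: 106.4873 C


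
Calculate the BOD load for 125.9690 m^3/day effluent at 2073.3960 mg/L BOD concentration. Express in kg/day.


Formula: BOD_load = volume * conc / 1000
Substituting: BOD_load = 125.9690 * 2073.3960 / 1000
Result: 261.1836 kg/day


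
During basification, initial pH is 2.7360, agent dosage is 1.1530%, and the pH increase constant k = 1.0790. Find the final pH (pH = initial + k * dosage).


Formula: pH_final = pH_initial + k * base_pct
Substituting: pH_final = 2.7360 + 1.0790 * 1.1530
Result: 3.9801


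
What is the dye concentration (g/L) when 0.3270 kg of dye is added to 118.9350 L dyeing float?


Formula: Conc = dye_mass(kg) / volume(L) * 1000
Substituting: Conc = 0.3270 / 118.9350 * 1000
Result: 2.7494 g/L


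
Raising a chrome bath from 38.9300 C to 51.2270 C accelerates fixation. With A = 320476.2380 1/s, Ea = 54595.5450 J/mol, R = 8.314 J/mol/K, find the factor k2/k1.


T1 = 38.9300 + 273.15 = 312.0800 K; T2 = 51.2270 + 273.15 = 324.3770 K
k1 = A * exp(-Ea/(R*T1)) = 320476.2380 * exp(-54595.5450/(8.314*312.0800)) = 2.3307e-04 1/s
k2 = A * exp(-Ea/(R*T2)) = 320476.2380 * exp(-54595.5450/(8.314*324.3770)) = 5.1751e-04 1/s
k2/k1 = 5.1751e-04 / 2.3307e-04 = 2.2204


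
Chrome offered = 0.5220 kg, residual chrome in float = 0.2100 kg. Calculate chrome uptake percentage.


Formula: Uptake = (offered - residual) / offered * 100
Substituting: Uptake = (0.5220 - 0.2100) / 0.5220 * 100
Result: 59.7701 %


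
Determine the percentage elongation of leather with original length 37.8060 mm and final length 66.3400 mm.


Formula: Elongation = (Lf - L0) / L0 * 100
Substituting: Elongation = (66.3400 - 37.8060) / 37.8060 * 100
Result: 75.4748 %


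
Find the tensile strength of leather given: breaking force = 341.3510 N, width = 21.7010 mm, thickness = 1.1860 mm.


Formula: TS = force / (width * thickness)
Substituting: TS = 341.3510 / (21.7010 * 1.1860)
Result: 13.2628 N/mm^2


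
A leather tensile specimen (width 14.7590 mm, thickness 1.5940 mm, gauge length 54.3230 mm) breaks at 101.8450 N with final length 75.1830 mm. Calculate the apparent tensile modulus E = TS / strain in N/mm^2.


TS = F / (w * t) = 101.8450 / (14.7590 * 1.5940) = 4.3291 N/mm^2
strain = (Lf - L0) / L0 = (75.1830 - 54.3230) / 54.3230 = 0.3840
E = TS / strain = 4.3291 / 0.3840 = 11.2736 N/mm^2


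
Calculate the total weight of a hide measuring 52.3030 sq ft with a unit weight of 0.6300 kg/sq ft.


Formula: Weight = area * weight_per_sqft
Substituting: Weight = 52.3030 * 0.6300
Result: 32.9509 kg


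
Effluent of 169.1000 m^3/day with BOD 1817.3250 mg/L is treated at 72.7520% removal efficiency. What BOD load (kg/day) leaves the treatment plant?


Load_in = volume * conc / 1000 = 169.1000 * 1817.3250 / 1000 = 307.3097 kg/day
Removed = Load_in * eff / 100 = 307.3097 * 72.7520 / 100 = 223.5739 kg/day
Load_out = Load_in - Removed = 307.3097 - 223.5739 = 83.7357 kg/day


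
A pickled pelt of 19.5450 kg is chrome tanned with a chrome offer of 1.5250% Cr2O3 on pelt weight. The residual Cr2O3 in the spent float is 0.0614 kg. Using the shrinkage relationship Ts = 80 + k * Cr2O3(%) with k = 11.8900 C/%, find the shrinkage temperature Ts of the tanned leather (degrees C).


Offered = pelt * offer_pct / 100 = 19.5450 * 1.5250 / 100 = 0.2981 kg
Uptake = offered - residual = 0.2981 - 0.0614 = 0.2367 kg
Cr2O3% on pelt = uptake / pelt * 100 = 0.2367 / 19.5450 * 100 = 1.2109 %
Ts = 80 + k * Cr2O3% = 80 + 11.8900 * 1.2109 = 94.3970 C


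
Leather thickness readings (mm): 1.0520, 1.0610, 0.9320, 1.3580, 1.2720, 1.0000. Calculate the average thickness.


Formula: Average = sum / n
Substituting: Average = 6.6750 / 6
Result: 1.1125 mm


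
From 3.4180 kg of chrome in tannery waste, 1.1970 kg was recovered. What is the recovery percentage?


Formula: Recovery = recovered / input * 100
Substituting: Recovery = 1.1970 / 3.4180 * 100
Result: 35.0205 %


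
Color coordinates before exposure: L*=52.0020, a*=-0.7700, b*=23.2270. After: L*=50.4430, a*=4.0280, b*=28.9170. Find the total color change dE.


dL = -1.5590, da = 4.7980, db = 5.6900
dE = sqrt((-1.5590)^2 + 4.7980^2 + 5.6900^2) = 7.6044


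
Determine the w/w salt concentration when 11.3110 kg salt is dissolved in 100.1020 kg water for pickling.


Formula: Conc = salt / (water + salt) * 100
Substituting: Conc = 11.3110 / (100.1020 + 11.3110) * 100
Result: 10.1523 %


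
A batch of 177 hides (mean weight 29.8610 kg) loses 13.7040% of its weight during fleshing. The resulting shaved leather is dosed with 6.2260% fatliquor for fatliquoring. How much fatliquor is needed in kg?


Total_raw = N * avg_wt = 177 * 29.8610 = 5285.3970 kg
Substrate = Total_raw * (1 - loss/100) = 5285.3970 * (1 - 13.7040/100) = 4561.0862 kg
Fat = Substrate * pct / 100 = 4561.0862 * 6.2260 / 100 = 283.9732 kg


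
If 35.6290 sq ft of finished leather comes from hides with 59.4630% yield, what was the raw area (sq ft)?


Formula: raw = finished * 100 / yield
Substituting: raw = 35.6290 * 100 / 59.4630
Result: 59.9179 sq ft


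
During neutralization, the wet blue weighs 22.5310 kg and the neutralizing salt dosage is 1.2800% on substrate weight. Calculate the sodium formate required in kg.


Formula: Neutralizer = substrate * pct / 100
Substituting: Neutralizer = 22.5310 * 1.2800 / 100
Result: 0.2884 kg


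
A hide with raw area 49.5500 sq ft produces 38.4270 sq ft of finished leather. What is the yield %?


Formula: Yield = finished / raw * 100
Substituting: Yield = 38.4270 / 49.5500 * 100
Result: 77.5520 %


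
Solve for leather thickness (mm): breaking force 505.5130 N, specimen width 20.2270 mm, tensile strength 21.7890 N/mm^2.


Formula: t = F / (TS * w)
Substituting: t = 505.5130 / (21.7890 * 20.2270)
Result: 1.1470 mm


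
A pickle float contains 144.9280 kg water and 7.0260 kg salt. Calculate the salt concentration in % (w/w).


Formula: Conc = salt / (water + salt) * 100
Substituting: Conc = 7.0260 / (144.9280 + 7.0260) * 100
Result: 4.6238 %


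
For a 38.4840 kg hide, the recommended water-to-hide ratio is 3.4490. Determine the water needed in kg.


Formula: Water = hide_weight * ratio
Substituting: Water = 38.4840 * 3.4490
Result: 132.7313 kg


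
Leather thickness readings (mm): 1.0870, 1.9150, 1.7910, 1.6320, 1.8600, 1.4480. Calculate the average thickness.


Formula: Average = sum / n
Substituting: Average = 9.7330 / 6
Result: 1.6222 mm


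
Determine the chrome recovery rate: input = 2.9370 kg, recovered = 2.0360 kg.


Formula: Recovery = recovered / input * 100
Substituting: Recovery = 2.0360 / 2.9370 * 100
Result: 69.3224 %


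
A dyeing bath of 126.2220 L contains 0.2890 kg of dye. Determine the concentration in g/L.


Formula: Conc = dye_mass(kg) / volume(L) * 1000
Substituting: Conc = 0.2890 / 126.2220 * 1000
Result: 2.2896 g/L


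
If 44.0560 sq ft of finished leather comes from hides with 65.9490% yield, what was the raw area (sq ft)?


Formula: raw = finished * 100 / yield
Substituting: raw = 44.0560 * 100 / 65.9490
Result: 66.8031 sq ft


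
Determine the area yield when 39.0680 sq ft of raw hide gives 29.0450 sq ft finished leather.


Formula: Yield = finished / raw * 100
Substituting: Yield = 29.0450 / 39.0680 * 100
Result: 74.3447 %


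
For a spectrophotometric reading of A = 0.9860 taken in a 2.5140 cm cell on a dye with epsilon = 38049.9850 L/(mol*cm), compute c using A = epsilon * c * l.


Formula: c = A / (epsilon * l)
Substituting: c = 0.9860 / (38049.9850 * 2.5140)
Result: 1.0308e-05 mol/L


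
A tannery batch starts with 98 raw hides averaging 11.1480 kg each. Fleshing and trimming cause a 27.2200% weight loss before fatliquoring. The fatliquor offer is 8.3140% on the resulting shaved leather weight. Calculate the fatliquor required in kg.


Total_raw = N * avg_wt = 98 * 11.1480 = 1092.5040 kg
Substrate = Total_raw * (1 - loss/100) = 1092.5040 * (1 - 27.2200/100) = 795.1244 kg
Fat = Substrate * pct / 100 = 795.1244 * 8.3140 / 100 = 66.1066 kg


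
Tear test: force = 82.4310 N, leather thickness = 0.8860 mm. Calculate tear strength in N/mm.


Formula: Tear strength = force / thickness
Substituting: Tear strength = 82.4310 / 0.8860
Result: 93.0372 N/mm


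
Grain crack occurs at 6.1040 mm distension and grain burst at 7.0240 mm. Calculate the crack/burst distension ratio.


Formula: Ratio = crack / burst
Substituting: Ratio = 6.1040 / 7.0240
Result: 0.8690


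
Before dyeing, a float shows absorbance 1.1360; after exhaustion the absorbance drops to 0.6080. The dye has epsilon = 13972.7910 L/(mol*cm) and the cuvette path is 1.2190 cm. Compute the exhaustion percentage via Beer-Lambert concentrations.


c_initial = A_i / (epsilon * l) = 1.1360 / (13972.7910 * 1.2190) = 6.6695e-05 mol/L
c_final = A_f / (epsilon * l) = 0.6080 / (13972.7910 * 1.2190) = 3.5696e-05 mol/L
Exhaustion = (c_initial - c_final) / c_initial * 100 = (6.6695e-05 - 3.5696e-05) / 6.6695e-05 * 100 = 46.4789 %


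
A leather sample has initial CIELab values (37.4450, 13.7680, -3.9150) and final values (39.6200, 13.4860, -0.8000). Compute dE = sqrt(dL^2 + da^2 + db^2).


dL = 2.1750, da = -0.2820, db = 3.1150
dE = sqrt(2.1750^2 + (-0.2820)^2 + 3.1150^2) = 3.8096


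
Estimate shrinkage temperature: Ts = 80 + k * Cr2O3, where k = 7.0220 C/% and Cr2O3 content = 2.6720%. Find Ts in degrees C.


Formula: Ts = 80 + k * Cr2O3
Substituting: Ts = 80 + 7.0220 * 2.6720
Result: 98.7628 C


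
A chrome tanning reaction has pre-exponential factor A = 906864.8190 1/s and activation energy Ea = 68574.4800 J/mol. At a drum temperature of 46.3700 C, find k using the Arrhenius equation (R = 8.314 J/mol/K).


T_K = T_C + 273.15 = 46.3700 + 273.15 = 319.5200 K
exponent = -Ea / (R * T_K) = -68574.4800 / (8.314 * 319.5200) = -25.8139
k = A * exp(exponent) = 906864.8190 * exp(-25.8139) = 5.5807e-06 1/s


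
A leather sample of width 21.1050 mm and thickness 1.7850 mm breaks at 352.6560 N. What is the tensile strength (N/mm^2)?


Formula: TS = force / (width * thickness)
Substituting: TS = 352.6560 / (21.1050 * 1.7850)
Result: 9.3611 N/mm^2


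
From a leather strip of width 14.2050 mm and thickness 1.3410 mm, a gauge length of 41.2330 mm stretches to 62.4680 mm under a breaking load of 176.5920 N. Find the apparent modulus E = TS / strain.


TS = F / (w * t) = 176.5920 / (14.2050 * 1.3410) = 9.2705 N/mm^2
strain = (Lf - L0) / L0 = (62.4680 - 41.2330) / 41.2330 = 0.5150
E = TS / strain = 9.2705 / 0.5150 = 18.0009 N/mm^2


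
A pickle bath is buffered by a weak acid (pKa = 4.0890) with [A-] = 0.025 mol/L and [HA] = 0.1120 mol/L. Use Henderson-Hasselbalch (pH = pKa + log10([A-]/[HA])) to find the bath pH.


ratio = [A-] / [HA] = 0.025 / 0.1120 = 0.2232
log10(ratio) = -0.6513
pH = pKa + log10(ratio) = 4.0890 - 0.6513 = 3.4377


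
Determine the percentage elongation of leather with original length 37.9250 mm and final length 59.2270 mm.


Formula: Elongation = (Lf - L0) / L0 * 100
Substituting: Elongation = (59.2270 - 37.9250) / 37.9250 * 100
Result: 56.1688 %


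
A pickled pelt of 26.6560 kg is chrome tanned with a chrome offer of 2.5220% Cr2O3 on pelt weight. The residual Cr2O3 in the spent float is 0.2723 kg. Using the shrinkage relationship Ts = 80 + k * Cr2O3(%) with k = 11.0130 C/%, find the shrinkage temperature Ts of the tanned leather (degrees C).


Offered = pelt * offer_pct / 100 = 26.6560 * 2.5220 / 100 = 0.6723 kg
Uptake = offered - residual = 0.6723 - 0.2723 = 0.4000 kg
Cr2O3% on pelt = uptake / pelt * 100 = 0.4000 / 26.6560 * 100 = 1.5005 %
Ts = 80 + k * Cr2O3% = 80 + 11.0130 * 1.5005 = 96.5246 C


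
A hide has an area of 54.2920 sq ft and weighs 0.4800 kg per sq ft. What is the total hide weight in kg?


Formula: Weight = area * weight_per_sqft
Substituting: Weight = 54.2920 * 0.4800
Result: 26.0602 kg


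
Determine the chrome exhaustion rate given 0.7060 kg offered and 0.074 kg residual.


Formula: Uptake = (offered - residual) / offered * 100
Substituting: Uptake = (0.7060 - 0.074) / 0.7060 * 100
Result: 89.5184 %


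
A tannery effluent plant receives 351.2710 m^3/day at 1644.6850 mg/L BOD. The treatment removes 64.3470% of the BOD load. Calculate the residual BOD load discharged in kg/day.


Load_in = volume * conc / 1000 = 351.2710 * 1644.6850 / 1000 = 577.7301 kg/day
Removed = Load_in * eff / 100 = 577.7301 * 64.3470 / 100 = 371.7520 kg/day
Load_out = Load_in - Removed = 577.7301 - 371.7520 = 205.9781 kg/day


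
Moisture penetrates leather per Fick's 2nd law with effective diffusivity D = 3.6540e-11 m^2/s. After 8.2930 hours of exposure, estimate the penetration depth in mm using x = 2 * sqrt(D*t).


t = 8.2930 hr * 3600 = 29854.8000 s
D * t = 3.6540e-11 * 29854.8000 = 1.0909e-06
x = 2 * sqrt(D*t) = 2 * sqrt(1.0909e-06) = 0.00208892 m = 2.0889 mm


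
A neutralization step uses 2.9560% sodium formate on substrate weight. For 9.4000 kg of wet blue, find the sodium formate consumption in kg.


Formula: Neutralizer = substrate * pct / 100
Substituting: Neutralizer = 9.4000 * 2.9560 / 100
Result: 0.2779 kg


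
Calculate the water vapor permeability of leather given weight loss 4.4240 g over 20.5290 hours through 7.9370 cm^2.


Formula: WVP = loss / (area * time)
Substituting: WVP = 4.4240 / (7.9370 * 20.5290)
Result: 0.0271513 g/(cm^2*hr)


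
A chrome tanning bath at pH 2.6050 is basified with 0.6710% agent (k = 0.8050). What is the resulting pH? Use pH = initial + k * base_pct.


Formula: pH_final = pH_initial + k * base_pct
Substituting: pH_final = 2.6050 + 0.8050 * 0.6710
Result: 3.1452


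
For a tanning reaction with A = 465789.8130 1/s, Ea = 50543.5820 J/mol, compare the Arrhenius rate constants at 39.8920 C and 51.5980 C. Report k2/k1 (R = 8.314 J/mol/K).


T1 = 39.8920 + 273.15 = 313.0420 K; T2 = 51.5980 + 273.15 = 324.7480 K
k1 = A * exp(-Ea/(R*T1)) = 465789.8130 * exp(-50543.5820/(8.314*313.0420)) = 0.00171439 1/s
k2 = A * exp(-Ea/(R*T2)) = 465789.8130 * exp(-50543.5820/(8.314*324.7480)) = 0.00345246 1/s
k2/k1 = 0.00345246 / 0.00171439 = 2.0138


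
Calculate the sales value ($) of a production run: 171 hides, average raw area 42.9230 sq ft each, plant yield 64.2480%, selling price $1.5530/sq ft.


Raw_total = N * avg_area = 171 * 42.9230 = 7339.8330 sq ft
Finished = Raw_total * yield / 100 = 7339.8330 * 64.2480 / 100 = 4715.6959 sq ft
Value = Finished * price = 4715.6959 * 1.5530 = 7323.4757 $


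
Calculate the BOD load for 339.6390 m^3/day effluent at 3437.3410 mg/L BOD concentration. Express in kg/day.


Formula: BOD_load = volume * conc / 1000
Substituting: BOD_load = 339.6390 * 3437.3410 / 1000
Result: 1167.4551 kg/day


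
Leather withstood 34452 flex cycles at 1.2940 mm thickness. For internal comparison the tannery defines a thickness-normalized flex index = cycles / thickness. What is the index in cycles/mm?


Formula: Index = cycles / thickness
Substituting: Index = 34452 / 1.2940
Result: 26624.4204 cycles/mm


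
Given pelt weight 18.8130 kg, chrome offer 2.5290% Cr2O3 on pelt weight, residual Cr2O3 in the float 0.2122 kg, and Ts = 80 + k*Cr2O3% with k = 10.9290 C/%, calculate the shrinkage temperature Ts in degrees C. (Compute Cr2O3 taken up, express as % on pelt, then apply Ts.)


Offered = pelt * offer_pct / 100 = 18.8130 * 2.5290 / 100 = 0.4758 kg
Uptake = offered - residual = 0.4758 - 0.2122 = 0.2636 kg
Cr2O3% on pelt = uptake / pelt * 100 = 0.2636 / 18.8130 * 100 = 1.4011 %
Ts = 80 + k * Cr2O3% = 80 + 10.9290 * 1.4011 = 95.3121 C


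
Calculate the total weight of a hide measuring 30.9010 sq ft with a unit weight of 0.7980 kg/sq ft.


Formula: Weight = area * weight_per_sqft
Substituting: Weight = 30.9010 * 0.7980
Result: 24.6590 kg


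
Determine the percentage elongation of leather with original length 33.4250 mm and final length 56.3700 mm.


Formula: Elongation = (Lf - L0) / L0 * 100
Substituting: Elongation = (56.3700 - 33.4250) / 33.4250 * 100
Result: 68.6462 %


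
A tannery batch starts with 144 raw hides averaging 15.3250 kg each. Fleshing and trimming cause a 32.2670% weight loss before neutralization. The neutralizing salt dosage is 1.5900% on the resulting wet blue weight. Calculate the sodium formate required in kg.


Total_raw = N * avg_wt = 144 * 15.3250 = 2206.8000 kg
Substrate = Total_raw * (1 - loss/100) = 2206.8000 * (1 - 32.2670/100) = 1494.7318 kg
Neutralizer = Substrate * pct / 100 = 1494.7318 * 1.5900 / 100 = 23.7662 kg


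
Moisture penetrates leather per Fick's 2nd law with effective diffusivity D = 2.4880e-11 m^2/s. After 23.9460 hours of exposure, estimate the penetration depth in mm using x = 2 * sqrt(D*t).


t = 23.9460 hr * 3600 = 86205.6000 s
D * t = 2.4880e-11 * 86205.6000 = 2.1448e-06
x = 2 * sqrt(D*t) = 2 * sqrt(2.1448e-06) = 0.00292902 m = 2.9290 mm


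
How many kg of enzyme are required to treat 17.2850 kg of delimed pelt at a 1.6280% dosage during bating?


Formula: Enzyme = substrate * pct / 100
Substituting: Enzyme = 17.2850 * 1.6280 / 100
Result: 0.2814 kg


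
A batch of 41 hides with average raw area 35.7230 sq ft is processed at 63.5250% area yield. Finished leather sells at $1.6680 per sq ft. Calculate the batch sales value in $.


Raw_total = N * avg_area = 41 * 35.7230 = 1464.6430 sq ft
Finished = Raw_total * yield / 100 = 1464.6430 * 63.5250 / 100 = 930.4145 sq ft
Value = Finished * price = 930.4145 * 1.6680 = 1551.9313 $


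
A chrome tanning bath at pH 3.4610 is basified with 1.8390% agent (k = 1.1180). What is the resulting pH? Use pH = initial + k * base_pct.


Formula: pH_final = pH_initial + k * base_pct
Substituting: pH_final = 3.4610 + 1.1180 * 1.8390
Result: 5.5170


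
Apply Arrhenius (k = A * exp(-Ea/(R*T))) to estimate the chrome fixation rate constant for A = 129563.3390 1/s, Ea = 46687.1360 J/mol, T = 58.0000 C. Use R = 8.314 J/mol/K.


T_K = T_C + 273.15 = 58.0000 + 273.15 = 331.1500 K
exponent = -Ea / (R * T_K) = -46687.1360 / (8.314 * 331.1500) = -16.9575
k = A * exp(exponent) = 129563.3390 * exp(-16.9575) = 0.00559658 1/s


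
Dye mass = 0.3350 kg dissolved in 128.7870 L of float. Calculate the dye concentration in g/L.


Formula: Conc = dye_mass(kg) / volume(L) * 1000
Substituting: Conc = 0.3350 / 128.7870 * 1000
Result: 2.6012 g/L


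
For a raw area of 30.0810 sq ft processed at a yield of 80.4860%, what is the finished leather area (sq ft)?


Formula: finished = raw * yield / 100
Substituting: finished = 30.0810 * 80.4860 / 100
Result: 24.2110 sq ft


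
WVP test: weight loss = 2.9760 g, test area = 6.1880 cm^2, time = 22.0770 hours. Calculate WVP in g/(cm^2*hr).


Formula: WVP = loss / (area * time)
Substituting: WVP = 2.9760 / (6.1880 * 22.0770)
Result: 0.0217842 g/(cm^2*hr)


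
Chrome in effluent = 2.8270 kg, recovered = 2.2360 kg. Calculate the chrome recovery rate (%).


Formula: Recovery = recovered / input * 100
Substituting: Recovery = 2.2360 / 2.8270 * 100
Result: 79.0944 %


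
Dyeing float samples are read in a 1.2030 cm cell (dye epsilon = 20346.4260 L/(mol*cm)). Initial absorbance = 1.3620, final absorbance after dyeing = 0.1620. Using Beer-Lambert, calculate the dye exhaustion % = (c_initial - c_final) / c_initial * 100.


c_initial = A_i / (epsilon * l) = 1.3620 / (20346.4260 * 1.2030) = 5.5645e-05 mol/L
c_final = A_f / (epsilon * l) = 0.1620 / (20346.4260 * 1.2030) = 6.6185e-06 mol/L
Exhaustion = (c_initial - c_final) / c_initial * 100 = (5.5645e-05 - 6.6185e-06) / 5.5645e-05 * 100 = 88.1057 %


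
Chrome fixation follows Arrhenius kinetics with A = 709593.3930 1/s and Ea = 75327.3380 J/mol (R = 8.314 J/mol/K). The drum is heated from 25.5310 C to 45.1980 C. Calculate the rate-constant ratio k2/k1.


T1 = 25.5310 + 273.15 = 298.6810 K; T2 = 45.1980 + 273.15 = 318.3480 K
k1 = A * exp(-Ea/(R*T1)) = 709593.3930 * exp(-75327.3380/(8.314*298.6810)) = 4.7529e-08 1/s
k2 = A * exp(-Ea/(R*T2)) = 709593.3930 * exp(-75327.3380/(8.314*318.3480)) = 3.0962e-07 1/s
k2/k1 = 3.0962e-07 / 4.7529e-08 = 6.5143


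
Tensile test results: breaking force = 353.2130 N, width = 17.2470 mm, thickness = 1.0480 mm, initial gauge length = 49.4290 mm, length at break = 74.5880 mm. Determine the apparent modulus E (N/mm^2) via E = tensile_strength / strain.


TS = F / (w * t) = 353.2130 / (17.2470 * 1.0480) = 19.5417 N/mm^2
strain = (Lf - L0) / L0 = (74.5880 - 49.4290) / 49.4290 = 0.5090
E = TS / strain = 19.5417 / 0.5090 = 38.3928 N/mm^2


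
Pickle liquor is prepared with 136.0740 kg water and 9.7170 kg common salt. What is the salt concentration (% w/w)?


Formula: Conc = salt / (water + salt) * 100
Substituting: Conc = 9.7170 / (136.0740 + 9.7170) * 100
Result: 6.6650 %


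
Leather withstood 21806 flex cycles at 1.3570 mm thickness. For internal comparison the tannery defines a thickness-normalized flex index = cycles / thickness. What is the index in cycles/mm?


Formula: Index = cycles / thickness
Substituting: Index = 21806 / 1.3570
Result: 16069.2704 cycles/mm


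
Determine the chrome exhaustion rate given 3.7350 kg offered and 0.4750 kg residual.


Formula: Uptake = (offered - residual) / offered * 100
Substituting: Uptake = (3.7350 - 0.4750) / 3.7350 * 100
Result: 87.2825 %


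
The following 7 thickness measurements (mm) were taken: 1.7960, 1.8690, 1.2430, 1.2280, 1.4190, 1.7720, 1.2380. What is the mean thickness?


Formula: Average = sum / n
Substituting: Average = 10.5650 / 7
Result: 1.5093 mm


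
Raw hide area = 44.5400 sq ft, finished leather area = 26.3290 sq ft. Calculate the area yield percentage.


Formula: Yield = finished / raw * 100
Substituting: Yield = 26.3290 / 44.5400 * 100
Result: 59.1132 %


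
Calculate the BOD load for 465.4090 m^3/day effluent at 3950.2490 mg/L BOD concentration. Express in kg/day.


Formula: BOD_load = volume * conc / 1000
Substituting: BOD_load = 465.4090 * 3950.2490 / 1000
Result: 1838.4814 kg/day


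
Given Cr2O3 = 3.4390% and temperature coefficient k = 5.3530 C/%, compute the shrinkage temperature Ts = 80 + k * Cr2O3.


Formula: Ts = 80 + k * Cr2O3
Substituting: Ts = 80 + 5.3530 * 3.4390
Result: 98.4090 C


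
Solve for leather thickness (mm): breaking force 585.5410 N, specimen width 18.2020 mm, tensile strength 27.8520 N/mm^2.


Formula: t = F / (TS * w)
Substituting: t = 585.5410 / (27.8520 * 18.2020)
Result: 1.1550 mm


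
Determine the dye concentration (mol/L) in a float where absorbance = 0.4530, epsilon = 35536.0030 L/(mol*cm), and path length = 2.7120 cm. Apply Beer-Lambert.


Formula: c = A / (epsilon * l)
Substituting: c = 0.4530 / (35536.0030 * 2.7120)
Result: 4.7005e-06 mol/L
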